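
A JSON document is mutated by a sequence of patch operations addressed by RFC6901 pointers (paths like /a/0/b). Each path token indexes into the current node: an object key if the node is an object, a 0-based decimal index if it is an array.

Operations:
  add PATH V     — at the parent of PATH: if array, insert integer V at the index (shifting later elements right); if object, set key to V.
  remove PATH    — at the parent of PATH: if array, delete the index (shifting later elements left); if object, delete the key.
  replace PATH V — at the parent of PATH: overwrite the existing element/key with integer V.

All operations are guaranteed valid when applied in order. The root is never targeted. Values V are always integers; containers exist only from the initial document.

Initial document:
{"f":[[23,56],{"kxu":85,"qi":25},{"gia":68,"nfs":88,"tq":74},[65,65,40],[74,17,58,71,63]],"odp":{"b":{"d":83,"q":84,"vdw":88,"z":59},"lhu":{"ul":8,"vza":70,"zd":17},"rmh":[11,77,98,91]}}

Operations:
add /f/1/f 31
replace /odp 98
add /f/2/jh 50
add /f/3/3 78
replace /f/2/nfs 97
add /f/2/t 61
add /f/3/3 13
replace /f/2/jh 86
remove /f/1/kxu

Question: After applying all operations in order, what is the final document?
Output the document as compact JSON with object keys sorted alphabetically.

Answer: {"f":[[23,56],{"f":31,"qi":25},{"gia":68,"jh":86,"nfs":97,"t":61,"tq":74},[65,65,40,13,78],[74,17,58,71,63]],"odp":98}

Derivation:
After op 1 (add /f/1/f 31): {"f":[[23,56],{"f":31,"kxu":85,"qi":25},{"gia":68,"nfs":88,"tq":74},[65,65,40],[74,17,58,71,63]],"odp":{"b":{"d":83,"q":84,"vdw":88,"z":59},"lhu":{"ul":8,"vza":70,"zd":17},"rmh":[11,77,98,91]}}
After op 2 (replace /odp 98): {"f":[[23,56],{"f":31,"kxu":85,"qi":25},{"gia":68,"nfs":88,"tq":74},[65,65,40],[74,17,58,71,63]],"odp":98}
After op 3 (add /f/2/jh 50): {"f":[[23,56],{"f":31,"kxu":85,"qi":25},{"gia":68,"jh":50,"nfs":88,"tq":74},[65,65,40],[74,17,58,71,63]],"odp":98}
After op 4 (add /f/3/3 78): {"f":[[23,56],{"f":31,"kxu":85,"qi":25},{"gia":68,"jh":50,"nfs":88,"tq":74},[65,65,40,78],[74,17,58,71,63]],"odp":98}
After op 5 (replace /f/2/nfs 97): {"f":[[23,56],{"f":31,"kxu":85,"qi":25},{"gia":68,"jh":50,"nfs":97,"tq":74},[65,65,40,78],[74,17,58,71,63]],"odp":98}
After op 6 (add /f/2/t 61): {"f":[[23,56],{"f":31,"kxu":85,"qi":25},{"gia":68,"jh":50,"nfs":97,"t":61,"tq":74},[65,65,40,78],[74,17,58,71,63]],"odp":98}
After op 7 (add /f/3/3 13): {"f":[[23,56],{"f":31,"kxu":85,"qi":25},{"gia":68,"jh":50,"nfs":97,"t":61,"tq":74},[65,65,40,13,78],[74,17,58,71,63]],"odp":98}
After op 8 (replace /f/2/jh 86): {"f":[[23,56],{"f":31,"kxu":85,"qi":25},{"gia":68,"jh":86,"nfs":97,"t":61,"tq":74},[65,65,40,13,78],[74,17,58,71,63]],"odp":98}
After op 9 (remove /f/1/kxu): {"f":[[23,56],{"f":31,"qi":25},{"gia":68,"jh":86,"nfs":97,"t":61,"tq":74},[65,65,40,13,78],[74,17,58,71,63]],"odp":98}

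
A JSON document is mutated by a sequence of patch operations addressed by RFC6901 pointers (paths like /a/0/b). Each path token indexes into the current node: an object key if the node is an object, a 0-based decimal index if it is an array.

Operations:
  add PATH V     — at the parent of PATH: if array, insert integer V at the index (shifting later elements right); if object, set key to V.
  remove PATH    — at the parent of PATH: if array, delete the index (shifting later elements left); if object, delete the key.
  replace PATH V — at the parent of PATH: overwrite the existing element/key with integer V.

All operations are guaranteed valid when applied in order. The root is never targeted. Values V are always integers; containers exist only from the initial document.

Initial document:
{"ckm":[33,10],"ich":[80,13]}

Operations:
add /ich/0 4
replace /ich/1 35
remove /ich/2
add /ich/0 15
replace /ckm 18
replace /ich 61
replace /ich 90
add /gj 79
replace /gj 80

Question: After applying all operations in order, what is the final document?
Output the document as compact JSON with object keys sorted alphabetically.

After op 1 (add /ich/0 4): {"ckm":[33,10],"ich":[4,80,13]}
After op 2 (replace /ich/1 35): {"ckm":[33,10],"ich":[4,35,13]}
After op 3 (remove /ich/2): {"ckm":[33,10],"ich":[4,35]}
After op 4 (add /ich/0 15): {"ckm":[33,10],"ich":[15,4,35]}
After op 5 (replace /ckm 18): {"ckm":18,"ich":[15,4,35]}
After op 6 (replace /ich 61): {"ckm":18,"ich":61}
After op 7 (replace /ich 90): {"ckm":18,"ich":90}
After op 8 (add /gj 79): {"ckm":18,"gj":79,"ich":90}
After op 9 (replace /gj 80): {"ckm":18,"gj":80,"ich":90}

Answer: {"ckm":18,"gj":80,"ich":90}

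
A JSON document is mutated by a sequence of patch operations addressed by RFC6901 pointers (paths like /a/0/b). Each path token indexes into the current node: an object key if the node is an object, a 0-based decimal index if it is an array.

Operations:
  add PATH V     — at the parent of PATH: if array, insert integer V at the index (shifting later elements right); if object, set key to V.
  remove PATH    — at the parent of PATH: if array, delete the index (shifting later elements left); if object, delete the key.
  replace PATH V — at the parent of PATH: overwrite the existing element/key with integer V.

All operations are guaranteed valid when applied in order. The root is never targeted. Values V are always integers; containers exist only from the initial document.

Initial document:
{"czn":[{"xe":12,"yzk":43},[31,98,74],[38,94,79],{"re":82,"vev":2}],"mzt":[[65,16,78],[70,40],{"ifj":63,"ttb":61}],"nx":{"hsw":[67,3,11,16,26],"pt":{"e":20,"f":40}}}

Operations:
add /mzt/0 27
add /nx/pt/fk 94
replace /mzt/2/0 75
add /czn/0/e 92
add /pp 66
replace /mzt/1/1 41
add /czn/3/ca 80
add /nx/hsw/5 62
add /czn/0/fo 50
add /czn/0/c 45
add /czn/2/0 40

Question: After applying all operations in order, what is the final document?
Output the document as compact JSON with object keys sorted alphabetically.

After op 1 (add /mzt/0 27): {"czn":[{"xe":12,"yzk":43},[31,98,74],[38,94,79],{"re":82,"vev":2}],"mzt":[27,[65,16,78],[70,40],{"ifj":63,"ttb":61}],"nx":{"hsw":[67,3,11,16,26],"pt":{"e":20,"f":40}}}
After op 2 (add /nx/pt/fk 94): {"czn":[{"xe":12,"yzk":43},[31,98,74],[38,94,79],{"re":82,"vev":2}],"mzt":[27,[65,16,78],[70,40],{"ifj":63,"ttb":61}],"nx":{"hsw":[67,3,11,16,26],"pt":{"e":20,"f":40,"fk":94}}}
After op 3 (replace /mzt/2/0 75): {"czn":[{"xe":12,"yzk":43},[31,98,74],[38,94,79],{"re":82,"vev":2}],"mzt":[27,[65,16,78],[75,40],{"ifj":63,"ttb":61}],"nx":{"hsw":[67,3,11,16,26],"pt":{"e":20,"f":40,"fk":94}}}
After op 4 (add /czn/0/e 92): {"czn":[{"e":92,"xe":12,"yzk":43},[31,98,74],[38,94,79],{"re":82,"vev":2}],"mzt":[27,[65,16,78],[75,40],{"ifj":63,"ttb":61}],"nx":{"hsw":[67,3,11,16,26],"pt":{"e":20,"f":40,"fk":94}}}
After op 5 (add /pp 66): {"czn":[{"e":92,"xe":12,"yzk":43},[31,98,74],[38,94,79],{"re":82,"vev":2}],"mzt":[27,[65,16,78],[75,40],{"ifj":63,"ttb":61}],"nx":{"hsw":[67,3,11,16,26],"pt":{"e":20,"f":40,"fk":94}},"pp":66}
After op 6 (replace /mzt/1/1 41): {"czn":[{"e":92,"xe":12,"yzk":43},[31,98,74],[38,94,79],{"re":82,"vev":2}],"mzt":[27,[65,41,78],[75,40],{"ifj":63,"ttb":61}],"nx":{"hsw":[67,3,11,16,26],"pt":{"e":20,"f":40,"fk":94}},"pp":66}
After op 7 (add /czn/3/ca 80): {"czn":[{"e":92,"xe":12,"yzk":43},[31,98,74],[38,94,79],{"ca":80,"re":82,"vev":2}],"mzt":[27,[65,41,78],[75,40],{"ifj":63,"ttb":61}],"nx":{"hsw":[67,3,11,16,26],"pt":{"e":20,"f":40,"fk":94}},"pp":66}
After op 8 (add /nx/hsw/5 62): {"czn":[{"e":92,"xe":12,"yzk":43},[31,98,74],[38,94,79],{"ca":80,"re":82,"vev":2}],"mzt":[27,[65,41,78],[75,40],{"ifj":63,"ttb":61}],"nx":{"hsw":[67,3,11,16,26,62],"pt":{"e":20,"f":40,"fk":94}},"pp":66}
After op 9 (add /czn/0/fo 50): {"czn":[{"e":92,"fo":50,"xe":12,"yzk":43},[31,98,74],[38,94,79],{"ca":80,"re":82,"vev":2}],"mzt":[27,[65,41,78],[75,40],{"ifj":63,"ttb":61}],"nx":{"hsw":[67,3,11,16,26,62],"pt":{"e":20,"f":40,"fk":94}},"pp":66}
After op 10 (add /czn/0/c 45): {"czn":[{"c":45,"e":92,"fo":50,"xe":12,"yzk":43},[31,98,74],[38,94,79],{"ca":80,"re":82,"vev":2}],"mzt":[27,[65,41,78],[75,40],{"ifj":63,"ttb":61}],"nx":{"hsw":[67,3,11,16,26,62],"pt":{"e":20,"f":40,"fk":94}},"pp":66}
After op 11 (add /czn/2/0 40): {"czn":[{"c":45,"e":92,"fo":50,"xe":12,"yzk":43},[31,98,74],[40,38,94,79],{"ca":80,"re":82,"vev":2}],"mzt":[27,[65,41,78],[75,40],{"ifj":63,"ttb":61}],"nx":{"hsw":[67,3,11,16,26,62],"pt":{"e":20,"f":40,"fk":94}},"pp":66}

Answer: {"czn":[{"c":45,"e":92,"fo":50,"xe":12,"yzk":43},[31,98,74],[40,38,94,79],{"ca":80,"re":82,"vev":2}],"mzt":[27,[65,41,78],[75,40],{"ifj":63,"ttb":61}],"nx":{"hsw":[67,3,11,16,26,62],"pt":{"e":20,"f":40,"fk":94}},"pp":66}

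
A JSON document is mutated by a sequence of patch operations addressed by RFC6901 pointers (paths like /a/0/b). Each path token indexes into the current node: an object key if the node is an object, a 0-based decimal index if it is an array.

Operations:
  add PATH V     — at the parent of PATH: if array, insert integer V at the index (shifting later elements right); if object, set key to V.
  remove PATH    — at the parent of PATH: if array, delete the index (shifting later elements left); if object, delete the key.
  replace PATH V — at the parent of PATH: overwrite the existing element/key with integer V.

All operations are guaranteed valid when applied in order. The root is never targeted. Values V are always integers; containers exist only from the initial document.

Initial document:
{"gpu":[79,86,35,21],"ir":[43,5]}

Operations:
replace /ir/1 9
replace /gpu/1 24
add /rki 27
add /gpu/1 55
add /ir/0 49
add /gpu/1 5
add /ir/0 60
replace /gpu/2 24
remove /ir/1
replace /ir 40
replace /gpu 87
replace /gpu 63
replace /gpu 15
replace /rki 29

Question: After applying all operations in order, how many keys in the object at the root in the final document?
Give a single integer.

Answer: 3

Derivation:
After op 1 (replace /ir/1 9): {"gpu":[79,86,35,21],"ir":[43,9]}
After op 2 (replace /gpu/1 24): {"gpu":[79,24,35,21],"ir":[43,9]}
After op 3 (add /rki 27): {"gpu":[79,24,35,21],"ir":[43,9],"rki":27}
After op 4 (add /gpu/1 55): {"gpu":[79,55,24,35,21],"ir":[43,9],"rki":27}
After op 5 (add /ir/0 49): {"gpu":[79,55,24,35,21],"ir":[49,43,9],"rki":27}
After op 6 (add /gpu/1 5): {"gpu":[79,5,55,24,35,21],"ir":[49,43,9],"rki":27}
After op 7 (add /ir/0 60): {"gpu":[79,5,55,24,35,21],"ir":[60,49,43,9],"rki":27}
After op 8 (replace /gpu/2 24): {"gpu":[79,5,24,24,35,21],"ir":[60,49,43,9],"rki":27}
After op 9 (remove /ir/1): {"gpu":[79,5,24,24,35,21],"ir":[60,43,9],"rki":27}
After op 10 (replace /ir 40): {"gpu":[79,5,24,24,35,21],"ir":40,"rki":27}
After op 11 (replace /gpu 87): {"gpu":87,"ir":40,"rki":27}
After op 12 (replace /gpu 63): {"gpu":63,"ir":40,"rki":27}
After op 13 (replace /gpu 15): {"gpu":15,"ir":40,"rki":27}
After op 14 (replace /rki 29): {"gpu":15,"ir":40,"rki":29}
Size at the root: 3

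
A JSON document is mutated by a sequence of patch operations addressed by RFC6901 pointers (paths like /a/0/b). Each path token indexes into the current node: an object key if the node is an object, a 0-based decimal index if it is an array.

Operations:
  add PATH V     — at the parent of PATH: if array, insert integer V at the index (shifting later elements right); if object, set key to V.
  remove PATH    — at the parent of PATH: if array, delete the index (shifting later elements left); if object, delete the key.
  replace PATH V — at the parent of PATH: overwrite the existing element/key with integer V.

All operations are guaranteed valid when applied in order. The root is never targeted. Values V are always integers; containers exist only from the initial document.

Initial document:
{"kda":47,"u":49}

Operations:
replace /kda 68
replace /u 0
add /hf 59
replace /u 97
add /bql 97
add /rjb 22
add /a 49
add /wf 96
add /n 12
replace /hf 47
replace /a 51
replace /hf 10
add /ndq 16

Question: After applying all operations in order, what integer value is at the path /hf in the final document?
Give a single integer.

Answer: 10

Derivation:
After op 1 (replace /kda 68): {"kda":68,"u":49}
After op 2 (replace /u 0): {"kda":68,"u":0}
After op 3 (add /hf 59): {"hf":59,"kda":68,"u":0}
After op 4 (replace /u 97): {"hf":59,"kda":68,"u":97}
After op 5 (add /bql 97): {"bql":97,"hf":59,"kda":68,"u":97}
After op 6 (add /rjb 22): {"bql":97,"hf":59,"kda":68,"rjb":22,"u":97}
After op 7 (add /a 49): {"a":49,"bql":97,"hf":59,"kda":68,"rjb":22,"u":97}
After op 8 (add /wf 96): {"a":49,"bql":97,"hf":59,"kda":68,"rjb":22,"u":97,"wf":96}
After op 9 (add /n 12): {"a":49,"bql":97,"hf":59,"kda":68,"n":12,"rjb":22,"u":97,"wf":96}
After op 10 (replace /hf 47): {"a":49,"bql":97,"hf":47,"kda":68,"n":12,"rjb":22,"u":97,"wf":96}
After op 11 (replace /a 51): {"a":51,"bql":97,"hf":47,"kda":68,"n":12,"rjb":22,"u":97,"wf":96}
After op 12 (replace /hf 10): {"a":51,"bql":97,"hf":10,"kda":68,"n":12,"rjb":22,"u":97,"wf":96}
After op 13 (add /ndq 16): {"a":51,"bql":97,"hf":10,"kda":68,"n":12,"ndq":16,"rjb":22,"u":97,"wf":96}
Value at /hf: 10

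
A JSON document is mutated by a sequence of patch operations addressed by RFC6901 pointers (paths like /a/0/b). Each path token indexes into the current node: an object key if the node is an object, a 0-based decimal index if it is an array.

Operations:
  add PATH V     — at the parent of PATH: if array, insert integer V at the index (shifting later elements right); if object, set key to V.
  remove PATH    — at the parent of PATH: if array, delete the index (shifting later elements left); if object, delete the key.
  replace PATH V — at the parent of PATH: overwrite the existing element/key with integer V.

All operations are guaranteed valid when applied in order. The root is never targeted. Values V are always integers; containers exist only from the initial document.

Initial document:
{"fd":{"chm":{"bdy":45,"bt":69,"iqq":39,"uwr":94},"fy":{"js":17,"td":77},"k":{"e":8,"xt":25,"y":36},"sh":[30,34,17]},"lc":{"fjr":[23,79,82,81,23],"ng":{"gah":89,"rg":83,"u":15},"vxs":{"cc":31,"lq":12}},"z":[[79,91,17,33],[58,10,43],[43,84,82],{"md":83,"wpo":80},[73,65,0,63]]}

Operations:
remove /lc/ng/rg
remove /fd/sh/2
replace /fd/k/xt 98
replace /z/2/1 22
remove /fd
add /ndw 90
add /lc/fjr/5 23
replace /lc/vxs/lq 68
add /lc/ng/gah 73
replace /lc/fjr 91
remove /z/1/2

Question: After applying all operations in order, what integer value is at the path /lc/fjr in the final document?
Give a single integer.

After op 1 (remove /lc/ng/rg): {"fd":{"chm":{"bdy":45,"bt":69,"iqq":39,"uwr":94},"fy":{"js":17,"td":77},"k":{"e":8,"xt":25,"y":36},"sh":[30,34,17]},"lc":{"fjr":[23,79,82,81,23],"ng":{"gah":89,"u":15},"vxs":{"cc":31,"lq":12}},"z":[[79,91,17,33],[58,10,43],[43,84,82],{"md":83,"wpo":80},[73,65,0,63]]}
After op 2 (remove /fd/sh/2): {"fd":{"chm":{"bdy":45,"bt":69,"iqq":39,"uwr":94},"fy":{"js":17,"td":77},"k":{"e":8,"xt":25,"y":36},"sh":[30,34]},"lc":{"fjr":[23,79,82,81,23],"ng":{"gah":89,"u":15},"vxs":{"cc":31,"lq":12}},"z":[[79,91,17,33],[58,10,43],[43,84,82],{"md":83,"wpo":80},[73,65,0,63]]}
After op 3 (replace /fd/k/xt 98): {"fd":{"chm":{"bdy":45,"bt":69,"iqq":39,"uwr":94},"fy":{"js":17,"td":77},"k":{"e":8,"xt":98,"y":36},"sh":[30,34]},"lc":{"fjr":[23,79,82,81,23],"ng":{"gah":89,"u":15},"vxs":{"cc":31,"lq":12}},"z":[[79,91,17,33],[58,10,43],[43,84,82],{"md":83,"wpo":80},[73,65,0,63]]}
After op 4 (replace /z/2/1 22): {"fd":{"chm":{"bdy":45,"bt":69,"iqq":39,"uwr":94},"fy":{"js":17,"td":77},"k":{"e":8,"xt":98,"y":36},"sh":[30,34]},"lc":{"fjr":[23,79,82,81,23],"ng":{"gah":89,"u":15},"vxs":{"cc":31,"lq":12}},"z":[[79,91,17,33],[58,10,43],[43,22,82],{"md":83,"wpo":80},[73,65,0,63]]}
After op 5 (remove /fd): {"lc":{"fjr":[23,79,82,81,23],"ng":{"gah":89,"u":15},"vxs":{"cc":31,"lq":12}},"z":[[79,91,17,33],[58,10,43],[43,22,82],{"md":83,"wpo":80},[73,65,0,63]]}
After op 6 (add /ndw 90): {"lc":{"fjr":[23,79,82,81,23],"ng":{"gah":89,"u":15},"vxs":{"cc":31,"lq":12}},"ndw":90,"z":[[79,91,17,33],[58,10,43],[43,22,82],{"md":83,"wpo":80},[73,65,0,63]]}
After op 7 (add /lc/fjr/5 23): {"lc":{"fjr":[23,79,82,81,23,23],"ng":{"gah":89,"u":15},"vxs":{"cc":31,"lq":12}},"ndw":90,"z":[[79,91,17,33],[58,10,43],[43,22,82],{"md":83,"wpo":80},[73,65,0,63]]}
After op 8 (replace /lc/vxs/lq 68): {"lc":{"fjr":[23,79,82,81,23,23],"ng":{"gah":89,"u":15},"vxs":{"cc":31,"lq":68}},"ndw":90,"z":[[79,91,17,33],[58,10,43],[43,22,82],{"md":83,"wpo":80},[73,65,0,63]]}
After op 9 (add /lc/ng/gah 73): {"lc":{"fjr":[23,79,82,81,23,23],"ng":{"gah":73,"u":15},"vxs":{"cc":31,"lq":68}},"ndw":90,"z":[[79,91,17,33],[58,10,43],[43,22,82],{"md":83,"wpo":80},[73,65,0,63]]}
After op 10 (replace /lc/fjr 91): {"lc":{"fjr":91,"ng":{"gah":73,"u":15},"vxs":{"cc":31,"lq":68}},"ndw":90,"z":[[79,91,17,33],[58,10,43],[43,22,82],{"md":83,"wpo":80},[73,65,0,63]]}
After op 11 (remove /z/1/2): {"lc":{"fjr":91,"ng":{"gah":73,"u":15},"vxs":{"cc":31,"lq":68}},"ndw":90,"z":[[79,91,17,33],[58,10],[43,22,82],{"md":83,"wpo":80},[73,65,0,63]]}
Value at /lc/fjr: 91

Answer: 91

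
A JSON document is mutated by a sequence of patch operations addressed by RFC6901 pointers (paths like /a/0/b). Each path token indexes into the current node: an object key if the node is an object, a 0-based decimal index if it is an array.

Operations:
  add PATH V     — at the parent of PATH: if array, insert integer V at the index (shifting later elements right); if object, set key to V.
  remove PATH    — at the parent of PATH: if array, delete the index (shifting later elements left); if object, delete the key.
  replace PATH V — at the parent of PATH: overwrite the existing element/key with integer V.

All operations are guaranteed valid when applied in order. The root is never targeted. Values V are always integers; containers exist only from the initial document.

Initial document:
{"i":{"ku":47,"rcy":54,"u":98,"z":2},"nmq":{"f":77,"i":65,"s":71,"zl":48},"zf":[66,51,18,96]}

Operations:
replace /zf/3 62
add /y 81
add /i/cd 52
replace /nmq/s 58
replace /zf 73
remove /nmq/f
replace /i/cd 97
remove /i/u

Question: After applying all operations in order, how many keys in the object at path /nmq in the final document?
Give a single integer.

Answer: 3

Derivation:
After op 1 (replace /zf/3 62): {"i":{"ku":47,"rcy":54,"u":98,"z":2},"nmq":{"f":77,"i":65,"s":71,"zl":48},"zf":[66,51,18,62]}
After op 2 (add /y 81): {"i":{"ku":47,"rcy":54,"u":98,"z":2},"nmq":{"f":77,"i":65,"s":71,"zl":48},"y":81,"zf":[66,51,18,62]}
After op 3 (add /i/cd 52): {"i":{"cd":52,"ku":47,"rcy":54,"u":98,"z":2},"nmq":{"f":77,"i":65,"s":71,"zl":48},"y":81,"zf":[66,51,18,62]}
After op 4 (replace /nmq/s 58): {"i":{"cd":52,"ku":47,"rcy":54,"u":98,"z":2},"nmq":{"f":77,"i":65,"s":58,"zl":48},"y":81,"zf":[66,51,18,62]}
After op 5 (replace /zf 73): {"i":{"cd":52,"ku":47,"rcy":54,"u":98,"z":2},"nmq":{"f":77,"i":65,"s":58,"zl":48},"y":81,"zf":73}
After op 6 (remove /nmq/f): {"i":{"cd":52,"ku":47,"rcy":54,"u":98,"z":2},"nmq":{"i":65,"s":58,"zl":48},"y":81,"zf":73}
After op 7 (replace /i/cd 97): {"i":{"cd":97,"ku":47,"rcy":54,"u":98,"z":2},"nmq":{"i":65,"s":58,"zl":48},"y":81,"zf":73}
After op 8 (remove /i/u): {"i":{"cd":97,"ku":47,"rcy":54,"z":2},"nmq":{"i":65,"s":58,"zl":48},"y":81,"zf":73}
Size at path /nmq: 3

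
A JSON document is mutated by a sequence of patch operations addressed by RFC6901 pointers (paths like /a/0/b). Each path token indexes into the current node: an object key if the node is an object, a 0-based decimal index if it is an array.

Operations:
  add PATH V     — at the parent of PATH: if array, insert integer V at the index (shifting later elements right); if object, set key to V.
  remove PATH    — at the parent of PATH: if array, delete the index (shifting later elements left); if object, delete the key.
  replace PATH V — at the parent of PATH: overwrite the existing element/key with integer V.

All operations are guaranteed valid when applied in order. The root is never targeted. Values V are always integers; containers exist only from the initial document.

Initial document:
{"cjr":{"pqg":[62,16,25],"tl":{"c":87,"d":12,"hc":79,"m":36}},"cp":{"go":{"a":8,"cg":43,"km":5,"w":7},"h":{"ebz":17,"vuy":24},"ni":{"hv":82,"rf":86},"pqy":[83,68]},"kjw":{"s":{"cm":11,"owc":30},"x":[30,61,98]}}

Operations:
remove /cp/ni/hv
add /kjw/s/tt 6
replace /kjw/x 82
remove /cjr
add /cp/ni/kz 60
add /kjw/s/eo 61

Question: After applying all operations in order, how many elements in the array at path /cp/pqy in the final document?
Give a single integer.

Answer: 2

Derivation:
After op 1 (remove /cp/ni/hv): {"cjr":{"pqg":[62,16,25],"tl":{"c":87,"d":12,"hc":79,"m":36}},"cp":{"go":{"a":8,"cg":43,"km":5,"w":7},"h":{"ebz":17,"vuy":24},"ni":{"rf":86},"pqy":[83,68]},"kjw":{"s":{"cm":11,"owc":30},"x":[30,61,98]}}
After op 2 (add /kjw/s/tt 6): {"cjr":{"pqg":[62,16,25],"tl":{"c":87,"d":12,"hc":79,"m":36}},"cp":{"go":{"a":8,"cg":43,"km":5,"w":7},"h":{"ebz":17,"vuy":24},"ni":{"rf":86},"pqy":[83,68]},"kjw":{"s":{"cm":11,"owc":30,"tt":6},"x":[30,61,98]}}
After op 3 (replace /kjw/x 82): {"cjr":{"pqg":[62,16,25],"tl":{"c":87,"d":12,"hc":79,"m":36}},"cp":{"go":{"a":8,"cg":43,"km":5,"w":7},"h":{"ebz":17,"vuy":24},"ni":{"rf":86},"pqy":[83,68]},"kjw":{"s":{"cm":11,"owc":30,"tt":6},"x":82}}
After op 4 (remove /cjr): {"cp":{"go":{"a":8,"cg":43,"km":5,"w":7},"h":{"ebz":17,"vuy":24},"ni":{"rf":86},"pqy":[83,68]},"kjw":{"s":{"cm":11,"owc":30,"tt":6},"x":82}}
After op 5 (add /cp/ni/kz 60): {"cp":{"go":{"a":8,"cg":43,"km":5,"w":7},"h":{"ebz":17,"vuy":24},"ni":{"kz":60,"rf":86},"pqy":[83,68]},"kjw":{"s":{"cm":11,"owc":30,"tt":6},"x":82}}
After op 6 (add /kjw/s/eo 61): {"cp":{"go":{"a":8,"cg":43,"km":5,"w":7},"h":{"ebz":17,"vuy":24},"ni":{"kz":60,"rf":86},"pqy":[83,68]},"kjw":{"s":{"cm":11,"eo":61,"owc":30,"tt":6},"x":82}}
Size at path /cp/pqy: 2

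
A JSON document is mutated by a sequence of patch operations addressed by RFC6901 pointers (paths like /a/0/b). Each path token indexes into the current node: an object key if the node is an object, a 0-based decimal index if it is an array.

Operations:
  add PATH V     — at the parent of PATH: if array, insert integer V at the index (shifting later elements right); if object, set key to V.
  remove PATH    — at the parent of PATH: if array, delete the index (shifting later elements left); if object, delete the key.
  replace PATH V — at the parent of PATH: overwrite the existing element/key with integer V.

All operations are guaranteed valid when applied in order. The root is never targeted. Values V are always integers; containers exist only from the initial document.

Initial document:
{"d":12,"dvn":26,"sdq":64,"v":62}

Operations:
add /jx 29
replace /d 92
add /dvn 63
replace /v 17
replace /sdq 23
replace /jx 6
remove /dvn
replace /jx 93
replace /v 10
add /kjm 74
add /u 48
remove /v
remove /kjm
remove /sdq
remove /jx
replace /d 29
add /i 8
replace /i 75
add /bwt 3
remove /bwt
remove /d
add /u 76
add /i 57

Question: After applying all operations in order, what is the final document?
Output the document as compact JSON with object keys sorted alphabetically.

Answer: {"i":57,"u":76}

Derivation:
After op 1 (add /jx 29): {"d":12,"dvn":26,"jx":29,"sdq":64,"v":62}
After op 2 (replace /d 92): {"d":92,"dvn":26,"jx":29,"sdq":64,"v":62}
After op 3 (add /dvn 63): {"d":92,"dvn":63,"jx":29,"sdq":64,"v":62}
After op 4 (replace /v 17): {"d":92,"dvn":63,"jx":29,"sdq":64,"v":17}
After op 5 (replace /sdq 23): {"d":92,"dvn":63,"jx":29,"sdq":23,"v":17}
After op 6 (replace /jx 6): {"d":92,"dvn":63,"jx":6,"sdq":23,"v":17}
After op 7 (remove /dvn): {"d":92,"jx":6,"sdq":23,"v":17}
After op 8 (replace /jx 93): {"d":92,"jx":93,"sdq":23,"v":17}
After op 9 (replace /v 10): {"d":92,"jx":93,"sdq":23,"v":10}
After op 10 (add /kjm 74): {"d":92,"jx":93,"kjm":74,"sdq":23,"v":10}
After op 11 (add /u 48): {"d":92,"jx":93,"kjm":74,"sdq":23,"u":48,"v":10}
After op 12 (remove /v): {"d":92,"jx":93,"kjm":74,"sdq":23,"u":48}
After op 13 (remove /kjm): {"d":92,"jx":93,"sdq":23,"u":48}
After op 14 (remove /sdq): {"d":92,"jx":93,"u":48}
After op 15 (remove /jx): {"d":92,"u":48}
After op 16 (replace /d 29): {"d":29,"u":48}
After op 17 (add /i 8): {"d":29,"i":8,"u":48}
After op 18 (replace /i 75): {"d":29,"i":75,"u":48}
After op 19 (add /bwt 3): {"bwt":3,"d":29,"i":75,"u":48}
After op 20 (remove /bwt): {"d":29,"i":75,"u":48}
After op 21 (remove /d): {"i":75,"u":48}
After op 22 (add /u 76): {"i":75,"u":76}
After op 23 (add /i 57): {"i":57,"u":76}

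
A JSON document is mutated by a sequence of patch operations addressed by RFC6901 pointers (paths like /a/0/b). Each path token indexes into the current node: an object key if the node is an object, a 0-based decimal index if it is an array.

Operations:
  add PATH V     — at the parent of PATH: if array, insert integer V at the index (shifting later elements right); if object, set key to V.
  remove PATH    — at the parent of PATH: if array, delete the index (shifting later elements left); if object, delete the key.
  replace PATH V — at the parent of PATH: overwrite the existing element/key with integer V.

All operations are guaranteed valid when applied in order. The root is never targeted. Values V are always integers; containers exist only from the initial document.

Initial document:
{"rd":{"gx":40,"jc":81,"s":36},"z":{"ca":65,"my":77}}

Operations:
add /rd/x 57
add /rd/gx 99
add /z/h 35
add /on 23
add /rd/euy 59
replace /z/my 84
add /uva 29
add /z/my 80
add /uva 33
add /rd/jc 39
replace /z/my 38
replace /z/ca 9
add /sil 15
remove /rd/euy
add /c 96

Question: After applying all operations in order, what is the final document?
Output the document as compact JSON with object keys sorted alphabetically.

After op 1 (add /rd/x 57): {"rd":{"gx":40,"jc":81,"s":36,"x":57},"z":{"ca":65,"my":77}}
After op 2 (add /rd/gx 99): {"rd":{"gx":99,"jc":81,"s":36,"x":57},"z":{"ca":65,"my":77}}
After op 3 (add /z/h 35): {"rd":{"gx":99,"jc":81,"s":36,"x":57},"z":{"ca":65,"h":35,"my":77}}
After op 4 (add /on 23): {"on":23,"rd":{"gx":99,"jc":81,"s":36,"x":57},"z":{"ca":65,"h":35,"my":77}}
After op 5 (add /rd/euy 59): {"on":23,"rd":{"euy":59,"gx":99,"jc":81,"s":36,"x":57},"z":{"ca":65,"h":35,"my":77}}
After op 6 (replace /z/my 84): {"on":23,"rd":{"euy":59,"gx":99,"jc":81,"s":36,"x":57},"z":{"ca":65,"h":35,"my":84}}
After op 7 (add /uva 29): {"on":23,"rd":{"euy":59,"gx":99,"jc":81,"s":36,"x":57},"uva":29,"z":{"ca":65,"h":35,"my":84}}
After op 8 (add /z/my 80): {"on":23,"rd":{"euy":59,"gx":99,"jc":81,"s":36,"x":57},"uva":29,"z":{"ca":65,"h":35,"my":80}}
After op 9 (add /uva 33): {"on":23,"rd":{"euy":59,"gx":99,"jc":81,"s":36,"x":57},"uva":33,"z":{"ca":65,"h":35,"my":80}}
After op 10 (add /rd/jc 39): {"on":23,"rd":{"euy":59,"gx":99,"jc":39,"s":36,"x":57},"uva":33,"z":{"ca":65,"h":35,"my":80}}
After op 11 (replace /z/my 38): {"on":23,"rd":{"euy":59,"gx":99,"jc":39,"s":36,"x":57},"uva":33,"z":{"ca":65,"h":35,"my":38}}
After op 12 (replace /z/ca 9): {"on":23,"rd":{"euy":59,"gx":99,"jc":39,"s":36,"x":57},"uva":33,"z":{"ca":9,"h":35,"my":38}}
After op 13 (add /sil 15): {"on":23,"rd":{"euy":59,"gx":99,"jc":39,"s":36,"x":57},"sil":15,"uva":33,"z":{"ca":9,"h":35,"my":38}}
After op 14 (remove /rd/euy): {"on":23,"rd":{"gx":99,"jc":39,"s":36,"x":57},"sil":15,"uva":33,"z":{"ca":9,"h":35,"my":38}}
After op 15 (add /c 96): {"c":96,"on":23,"rd":{"gx":99,"jc":39,"s":36,"x":57},"sil":15,"uva":33,"z":{"ca":9,"h":35,"my":38}}

Answer: {"c":96,"on":23,"rd":{"gx":99,"jc":39,"s":36,"x":57},"sil":15,"uva":33,"z":{"ca":9,"h":35,"my":38}}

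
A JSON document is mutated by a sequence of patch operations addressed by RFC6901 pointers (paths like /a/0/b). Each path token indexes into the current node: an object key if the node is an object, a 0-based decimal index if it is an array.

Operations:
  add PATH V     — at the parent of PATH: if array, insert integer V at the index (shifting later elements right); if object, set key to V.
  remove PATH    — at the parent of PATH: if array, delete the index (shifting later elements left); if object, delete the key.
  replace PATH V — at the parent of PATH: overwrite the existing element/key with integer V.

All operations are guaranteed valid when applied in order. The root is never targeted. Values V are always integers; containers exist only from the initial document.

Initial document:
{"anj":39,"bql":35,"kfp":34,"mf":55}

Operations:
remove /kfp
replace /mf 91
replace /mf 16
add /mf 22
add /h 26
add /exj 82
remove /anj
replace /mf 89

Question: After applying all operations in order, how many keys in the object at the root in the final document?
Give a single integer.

Answer: 4

Derivation:
After op 1 (remove /kfp): {"anj":39,"bql":35,"mf":55}
After op 2 (replace /mf 91): {"anj":39,"bql":35,"mf":91}
After op 3 (replace /mf 16): {"anj":39,"bql":35,"mf":16}
After op 4 (add /mf 22): {"anj":39,"bql":35,"mf":22}
After op 5 (add /h 26): {"anj":39,"bql":35,"h":26,"mf":22}
After op 6 (add /exj 82): {"anj":39,"bql":35,"exj":82,"h":26,"mf":22}
After op 7 (remove /anj): {"bql":35,"exj":82,"h":26,"mf":22}
After op 8 (replace /mf 89): {"bql":35,"exj":82,"h":26,"mf":89}
Size at the root: 4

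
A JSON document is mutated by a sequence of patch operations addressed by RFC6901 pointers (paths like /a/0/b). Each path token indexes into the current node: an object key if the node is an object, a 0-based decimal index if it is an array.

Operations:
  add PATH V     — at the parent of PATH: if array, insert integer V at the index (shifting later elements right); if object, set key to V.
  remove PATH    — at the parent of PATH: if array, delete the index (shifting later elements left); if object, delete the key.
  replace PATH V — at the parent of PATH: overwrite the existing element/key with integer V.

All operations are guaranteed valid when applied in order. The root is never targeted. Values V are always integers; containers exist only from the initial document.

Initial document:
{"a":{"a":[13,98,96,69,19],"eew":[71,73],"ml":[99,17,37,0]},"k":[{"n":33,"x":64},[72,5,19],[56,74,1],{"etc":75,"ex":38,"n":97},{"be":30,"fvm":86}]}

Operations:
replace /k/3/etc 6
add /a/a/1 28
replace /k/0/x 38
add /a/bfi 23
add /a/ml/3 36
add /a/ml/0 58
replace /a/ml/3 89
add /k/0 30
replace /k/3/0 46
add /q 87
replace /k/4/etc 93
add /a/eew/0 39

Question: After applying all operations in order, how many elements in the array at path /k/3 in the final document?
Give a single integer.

Answer: 3

Derivation:
After op 1 (replace /k/3/etc 6): {"a":{"a":[13,98,96,69,19],"eew":[71,73],"ml":[99,17,37,0]},"k":[{"n":33,"x":64},[72,5,19],[56,74,1],{"etc":6,"ex":38,"n":97},{"be":30,"fvm":86}]}
After op 2 (add /a/a/1 28): {"a":{"a":[13,28,98,96,69,19],"eew":[71,73],"ml":[99,17,37,0]},"k":[{"n":33,"x":64},[72,5,19],[56,74,1],{"etc":6,"ex":38,"n":97},{"be":30,"fvm":86}]}
After op 3 (replace /k/0/x 38): {"a":{"a":[13,28,98,96,69,19],"eew":[71,73],"ml":[99,17,37,0]},"k":[{"n":33,"x":38},[72,5,19],[56,74,1],{"etc":6,"ex":38,"n":97},{"be":30,"fvm":86}]}
After op 4 (add /a/bfi 23): {"a":{"a":[13,28,98,96,69,19],"bfi":23,"eew":[71,73],"ml":[99,17,37,0]},"k":[{"n":33,"x":38},[72,5,19],[56,74,1],{"etc":6,"ex":38,"n":97},{"be":30,"fvm":86}]}
After op 5 (add /a/ml/3 36): {"a":{"a":[13,28,98,96,69,19],"bfi":23,"eew":[71,73],"ml":[99,17,37,36,0]},"k":[{"n":33,"x":38},[72,5,19],[56,74,1],{"etc":6,"ex":38,"n":97},{"be":30,"fvm":86}]}
After op 6 (add /a/ml/0 58): {"a":{"a":[13,28,98,96,69,19],"bfi":23,"eew":[71,73],"ml":[58,99,17,37,36,0]},"k":[{"n":33,"x":38},[72,5,19],[56,74,1],{"etc":6,"ex":38,"n":97},{"be":30,"fvm":86}]}
After op 7 (replace /a/ml/3 89): {"a":{"a":[13,28,98,96,69,19],"bfi":23,"eew":[71,73],"ml":[58,99,17,89,36,0]},"k":[{"n":33,"x":38},[72,5,19],[56,74,1],{"etc":6,"ex":38,"n":97},{"be":30,"fvm":86}]}
After op 8 (add /k/0 30): {"a":{"a":[13,28,98,96,69,19],"bfi":23,"eew":[71,73],"ml":[58,99,17,89,36,0]},"k":[30,{"n":33,"x":38},[72,5,19],[56,74,1],{"etc":6,"ex":38,"n":97},{"be":30,"fvm":86}]}
After op 9 (replace /k/3/0 46): {"a":{"a":[13,28,98,96,69,19],"bfi":23,"eew":[71,73],"ml":[58,99,17,89,36,0]},"k":[30,{"n":33,"x":38},[72,5,19],[46,74,1],{"etc":6,"ex":38,"n":97},{"be":30,"fvm":86}]}
After op 10 (add /q 87): {"a":{"a":[13,28,98,96,69,19],"bfi":23,"eew":[71,73],"ml":[58,99,17,89,36,0]},"k":[30,{"n":33,"x":38},[72,5,19],[46,74,1],{"etc":6,"ex":38,"n":97},{"be":30,"fvm":86}],"q":87}
After op 11 (replace /k/4/etc 93): {"a":{"a":[13,28,98,96,69,19],"bfi":23,"eew":[71,73],"ml":[58,99,17,89,36,0]},"k":[30,{"n":33,"x":38},[72,5,19],[46,74,1],{"etc":93,"ex":38,"n":97},{"be":30,"fvm":86}],"q":87}
After op 12 (add /a/eew/0 39): {"a":{"a":[13,28,98,96,69,19],"bfi":23,"eew":[39,71,73],"ml":[58,99,17,89,36,0]},"k":[30,{"n":33,"x":38},[72,5,19],[46,74,1],{"etc":93,"ex":38,"n":97},{"be":30,"fvm":86}],"q":87}
Size at path /k/3: 3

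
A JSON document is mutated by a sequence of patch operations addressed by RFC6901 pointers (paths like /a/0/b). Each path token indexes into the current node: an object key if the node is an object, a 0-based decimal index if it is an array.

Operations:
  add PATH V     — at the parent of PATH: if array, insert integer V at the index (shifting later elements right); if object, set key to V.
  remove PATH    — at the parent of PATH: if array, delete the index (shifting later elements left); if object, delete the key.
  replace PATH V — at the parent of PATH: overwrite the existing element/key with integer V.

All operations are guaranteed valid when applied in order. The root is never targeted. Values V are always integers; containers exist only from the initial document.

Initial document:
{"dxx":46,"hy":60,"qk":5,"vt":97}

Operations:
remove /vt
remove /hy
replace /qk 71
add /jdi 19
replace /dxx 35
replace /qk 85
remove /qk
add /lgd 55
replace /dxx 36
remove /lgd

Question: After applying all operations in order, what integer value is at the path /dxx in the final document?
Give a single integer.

Answer: 36

Derivation:
After op 1 (remove /vt): {"dxx":46,"hy":60,"qk":5}
After op 2 (remove /hy): {"dxx":46,"qk":5}
After op 3 (replace /qk 71): {"dxx":46,"qk":71}
After op 4 (add /jdi 19): {"dxx":46,"jdi":19,"qk":71}
After op 5 (replace /dxx 35): {"dxx":35,"jdi":19,"qk":71}
After op 6 (replace /qk 85): {"dxx":35,"jdi":19,"qk":85}
After op 7 (remove /qk): {"dxx":35,"jdi":19}
After op 8 (add /lgd 55): {"dxx":35,"jdi":19,"lgd":55}
After op 9 (replace /dxx 36): {"dxx":36,"jdi":19,"lgd":55}
After op 10 (remove /lgd): {"dxx":36,"jdi":19}
Value at /dxx: 36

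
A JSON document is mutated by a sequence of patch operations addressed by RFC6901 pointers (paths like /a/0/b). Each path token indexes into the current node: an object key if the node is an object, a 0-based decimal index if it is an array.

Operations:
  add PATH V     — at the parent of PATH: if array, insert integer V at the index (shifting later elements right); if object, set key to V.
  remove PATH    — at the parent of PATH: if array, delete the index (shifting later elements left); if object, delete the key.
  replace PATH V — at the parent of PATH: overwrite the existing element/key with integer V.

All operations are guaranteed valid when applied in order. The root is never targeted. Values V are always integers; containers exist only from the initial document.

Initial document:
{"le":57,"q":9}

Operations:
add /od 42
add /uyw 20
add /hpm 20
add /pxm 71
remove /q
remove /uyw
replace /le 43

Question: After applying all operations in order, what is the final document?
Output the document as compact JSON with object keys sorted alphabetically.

After op 1 (add /od 42): {"le":57,"od":42,"q":9}
After op 2 (add /uyw 20): {"le":57,"od":42,"q":9,"uyw":20}
After op 3 (add /hpm 20): {"hpm":20,"le":57,"od":42,"q":9,"uyw":20}
After op 4 (add /pxm 71): {"hpm":20,"le":57,"od":42,"pxm":71,"q":9,"uyw":20}
After op 5 (remove /q): {"hpm":20,"le":57,"od":42,"pxm":71,"uyw":20}
After op 6 (remove /uyw): {"hpm":20,"le":57,"od":42,"pxm":71}
After op 7 (replace /le 43): {"hpm":20,"le":43,"od":42,"pxm":71}

Answer: {"hpm":20,"le":43,"od":42,"pxm":71}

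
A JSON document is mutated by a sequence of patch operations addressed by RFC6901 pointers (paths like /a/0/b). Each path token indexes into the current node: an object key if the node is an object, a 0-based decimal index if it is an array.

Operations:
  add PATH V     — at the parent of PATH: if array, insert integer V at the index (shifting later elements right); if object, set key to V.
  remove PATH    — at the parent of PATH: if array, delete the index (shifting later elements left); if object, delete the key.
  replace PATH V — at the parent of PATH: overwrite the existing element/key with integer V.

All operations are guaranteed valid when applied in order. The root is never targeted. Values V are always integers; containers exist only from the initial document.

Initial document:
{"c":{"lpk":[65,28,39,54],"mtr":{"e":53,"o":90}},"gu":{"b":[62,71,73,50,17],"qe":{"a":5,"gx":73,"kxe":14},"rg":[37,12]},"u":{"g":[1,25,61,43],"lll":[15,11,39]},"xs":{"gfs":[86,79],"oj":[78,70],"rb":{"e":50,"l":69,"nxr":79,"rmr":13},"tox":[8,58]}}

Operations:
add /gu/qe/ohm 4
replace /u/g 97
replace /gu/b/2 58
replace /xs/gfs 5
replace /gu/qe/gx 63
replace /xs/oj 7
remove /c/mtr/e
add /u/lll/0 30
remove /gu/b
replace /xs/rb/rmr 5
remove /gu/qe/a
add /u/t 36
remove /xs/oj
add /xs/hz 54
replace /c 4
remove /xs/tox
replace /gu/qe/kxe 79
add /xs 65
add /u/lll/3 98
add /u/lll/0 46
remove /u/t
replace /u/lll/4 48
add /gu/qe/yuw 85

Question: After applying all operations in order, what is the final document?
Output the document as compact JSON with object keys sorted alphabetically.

Answer: {"c":4,"gu":{"qe":{"gx":63,"kxe":79,"ohm":4,"yuw":85},"rg":[37,12]},"u":{"g":97,"lll":[46,30,15,11,48,39]},"xs":65}

Derivation:
After op 1 (add /gu/qe/ohm 4): {"c":{"lpk":[65,28,39,54],"mtr":{"e":53,"o":90}},"gu":{"b":[62,71,73,50,17],"qe":{"a":5,"gx":73,"kxe":14,"ohm":4},"rg":[37,12]},"u":{"g":[1,25,61,43],"lll":[15,11,39]},"xs":{"gfs":[86,79],"oj":[78,70],"rb":{"e":50,"l":69,"nxr":79,"rmr":13},"tox":[8,58]}}
After op 2 (replace /u/g 97): {"c":{"lpk":[65,28,39,54],"mtr":{"e":53,"o":90}},"gu":{"b":[62,71,73,50,17],"qe":{"a":5,"gx":73,"kxe":14,"ohm":4},"rg":[37,12]},"u":{"g":97,"lll":[15,11,39]},"xs":{"gfs":[86,79],"oj":[78,70],"rb":{"e":50,"l":69,"nxr":79,"rmr":13},"tox":[8,58]}}
After op 3 (replace /gu/b/2 58): {"c":{"lpk":[65,28,39,54],"mtr":{"e":53,"o":90}},"gu":{"b":[62,71,58,50,17],"qe":{"a":5,"gx":73,"kxe":14,"ohm":4},"rg":[37,12]},"u":{"g":97,"lll":[15,11,39]},"xs":{"gfs":[86,79],"oj":[78,70],"rb":{"e":50,"l":69,"nxr":79,"rmr":13},"tox":[8,58]}}
After op 4 (replace /xs/gfs 5): {"c":{"lpk":[65,28,39,54],"mtr":{"e":53,"o":90}},"gu":{"b":[62,71,58,50,17],"qe":{"a":5,"gx":73,"kxe":14,"ohm":4},"rg":[37,12]},"u":{"g":97,"lll":[15,11,39]},"xs":{"gfs":5,"oj":[78,70],"rb":{"e":50,"l":69,"nxr":79,"rmr":13},"tox":[8,58]}}
After op 5 (replace /gu/qe/gx 63): {"c":{"lpk":[65,28,39,54],"mtr":{"e":53,"o":90}},"gu":{"b":[62,71,58,50,17],"qe":{"a":5,"gx":63,"kxe":14,"ohm":4},"rg":[37,12]},"u":{"g":97,"lll":[15,11,39]},"xs":{"gfs":5,"oj":[78,70],"rb":{"e":50,"l":69,"nxr":79,"rmr":13},"tox":[8,58]}}
After op 6 (replace /xs/oj 7): {"c":{"lpk":[65,28,39,54],"mtr":{"e":53,"o":90}},"gu":{"b":[62,71,58,50,17],"qe":{"a":5,"gx":63,"kxe":14,"ohm":4},"rg":[37,12]},"u":{"g":97,"lll":[15,11,39]},"xs":{"gfs":5,"oj":7,"rb":{"e":50,"l":69,"nxr":79,"rmr":13},"tox":[8,58]}}
After op 7 (remove /c/mtr/e): {"c":{"lpk":[65,28,39,54],"mtr":{"o":90}},"gu":{"b":[62,71,58,50,17],"qe":{"a":5,"gx":63,"kxe":14,"ohm":4},"rg":[37,12]},"u":{"g":97,"lll":[15,11,39]},"xs":{"gfs":5,"oj":7,"rb":{"e":50,"l":69,"nxr":79,"rmr":13},"tox":[8,58]}}
After op 8 (add /u/lll/0 30): {"c":{"lpk":[65,28,39,54],"mtr":{"o":90}},"gu":{"b":[62,71,58,50,17],"qe":{"a":5,"gx":63,"kxe":14,"ohm":4},"rg":[37,12]},"u":{"g":97,"lll":[30,15,11,39]},"xs":{"gfs":5,"oj":7,"rb":{"e":50,"l":69,"nxr":79,"rmr":13},"tox":[8,58]}}
After op 9 (remove /gu/b): {"c":{"lpk":[65,28,39,54],"mtr":{"o":90}},"gu":{"qe":{"a":5,"gx":63,"kxe":14,"ohm":4},"rg":[37,12]},"u":{"g":97,"lll":[30,15,11,39]},"xs":{"gfs":5,"oj":7,"rb":{"e":50,"l":69,"nxr":79,"rmr":13},"tox":[8,58]}}
After op 10 (replace /xs/rb/rmr 5): {"c":{"lpk":[65,28,39,54],"mtr":{"o":90}},"gu":{"qe":{"a":5,"gx":63,"kxe":14,"ohm":4},"rg":[37,12]},"u":{"g":97,"lll":[30,15,11,39]},"xs":{"gfs":5,"oj":7,"rb":{"e":50,"l":69,"nxr":79,"rmr":5},"tox":[8,58]}}
After op 11 (remove /gu/qe/a): {"c":{"lpk":[65,28,39,54],"mtr":{"o":90}},"gu":{"qe":{"gx":63,"kxe":14,"ohm":4},"rg":[37,12]},"u":{"g":97,"lll":[30,15,11,39]},"xs":{"gfs":5,"oj":7,"rb":{"e":50,"l":69,"nxr":79,"rmr":5},"tox":[8,58]}}
After op 12 (add /u/t 36): {"c":{"lpk":[65,28,39,54],"mtr":{"o":90}},"gu":{"qe":{"gx":63,"kxe":14,"ohm":4},"rg":[37,12]},"u":{"g":97,"lll":[30,15,11,39],"t":36},"xs":{"gfs":5,"oj":7,"rb":{"e":50,"l":69,"nxr":79,"rmr":5},"tox":[8,58]}}
After op 13 (remove /xs/oj): {"c":{"lpk":[65,28,39,54],"mtr":{"o":90}},"gu":{"qe":{"gx":63,"kxe":14,"ohm":4},"rg":[37,12]},"u":{"g":97,"lll":[30,15,11,39],"t":36},"xs":{"gfs":5,"rb":{"e":50,"l":69,"nxr":79,"rmr":5},"tox":[8,58]}}
After op 14 (add /xs/hz 54): {"c":{"lpk":[65,28,39,54],"mtr":{"o":90}},"gu":{"qe":{"gx":63,"kxe":14,"ohm":4},"rg":[37,12]},"u":{"g":97,"lll":[30,15,11,39],"t":36},"xs":{"gfs":5,"hz":54,"rb":{"e":50,"l":69,"nxr":79,"rmr":5},"tox":[8,58]}}
After op 15 (replace /c 4): {"c":4,"gu":{"qe":{"gx":63,"kxe":14,"ohm":4},"rg":[37,12]},"u":{"g":97,"lll":[30,15,11,39],"t":36},"xs":{"gfs":5,"hz":54,"rb":{"e":50,"l":69,"nxr":79,"rmr":5},"tox":[8,58]}}
After op 16 (remove /xs/tox): {"c":4,"gu":{"qe":{"gx":63,"kxe":14,"ohm":4},"rg":[37,12]},"u":{"g":97,"lll":[30,15,11,39],"t":36},"xs":{"gfs":5,"hz":54,"rb":{"e":50,"l":69,"nxr":79,"rmr":5}}}
After op 17 (replace /gu/qe/kxe 79): {"c":4,"gu":{"qe":{"gx":63,"kxe":79,"ohm":4},"rg":[37,12]},"u":{"g":97,"lll":[30,15,11,39],"t":36},"xs":{"gfs":5,"hz":54,"rb":{"e":50,"l":69,"nxr":79,"rmr":5}}}
After op 18 (add /xs 65): {"c":4,"gu":{"qe":{"gx":63,"kxe":79,"ohm":4},"rg":[37,12]},"u":{"g":97,"lll":[30,15,11,39],"t":36},"xs":65}
After op 19 (add /u/lll/3 98): {"c":4,"gu":{"qe":{"gx":63,"kxe":79,"ohm":4},"rg":[37,12]},"u":{"g":97,"lll":[30,15,11,98,39],"t":36},"xs":65}
After op 20 (add /u/lll/0 46): {"c":4,"gu":{"qe":{"gx":63,"kxe":79,"ohm":4},"rg":[37,12]},"u":{"g":97,"lll":[46,30,15,11,98,39],"t":36},"xs":65}
After op 21 (remove /u/t): {"c":4,"gu":{"qe":{"gx":63,"kxe":79,"ohm":4},"rg":[37,12]},"u":{"g":97,"lll":[46,30,15,11,98,39]},"xs":65}
After op 22 (replace /u/lll/4 48): {"c":4,"gu":{"qe":{"gx":63,"kxe":79,"ohm":4},"rg":[37,12]},"u":{"g":97,"lll":[46,30,15,11,48,39]},"xs":65}
After op 23 (add /gu/qe/yuw 85): {"c":4,"gu":{"qe":{"gx":63,"kxe":79,"ohm":4,"yuw":85},"rg":[37,12]},"u":{"g":97,"lll":[46,30,15,11,48,39]},"xs":65}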